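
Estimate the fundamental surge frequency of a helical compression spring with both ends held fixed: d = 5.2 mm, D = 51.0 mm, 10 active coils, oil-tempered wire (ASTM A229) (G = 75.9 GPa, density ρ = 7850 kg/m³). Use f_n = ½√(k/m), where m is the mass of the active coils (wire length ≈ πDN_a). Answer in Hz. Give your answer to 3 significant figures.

k = Gd⁴/(8D³N_a) = (75.9×10³)(5.2⁴)/(8·51.0³·10) = 5.2294 N/mm = 5229.4 N/m
Wire length L = πDN_a = π·51.0·10 = 1602.2 mm
m = ρ·(πd²/4)·L = 7850 × 21.237×10⁻⁶ m² × 1.6022 m = 0.26711 kg
f_n = ½√(k/m) = 0.5·√(5229.4/0.26711) = 0.5·√(19578) = 69.961 Hz

70.0 Hz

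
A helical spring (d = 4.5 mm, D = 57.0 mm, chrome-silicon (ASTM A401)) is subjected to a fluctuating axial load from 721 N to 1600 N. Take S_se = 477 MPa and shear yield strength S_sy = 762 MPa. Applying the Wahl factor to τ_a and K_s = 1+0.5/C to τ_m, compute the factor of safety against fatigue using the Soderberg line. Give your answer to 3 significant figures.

0.241

C = D/d = 57.0/4.5 = 12.6667; K_W = (4C−1)/(4C−4)+0.615/C = 1.1128; K_s = 1+0.5/C = 1.0395
F_a = (F_max−F_min)/2 = 439.5 N; F_m = (F_max+F_min)/2 = 1160.5 N
τ_a = K_W·8F_aD/(πd³) = 1.1128 × 700.06 = 779.06 MPa
τ_m = K_s·8F_mD/(πd³) = 1.0395 × 1848.5 = 1921.5 MPa
Soderberg: 1/n_f = τ_a/S_se + τ_m/S_sy = 779.06/477 + 1921.5/762 = 1.63324 + 2.52163 = 4.1549
n_f = 1/4.1549 = 0.2407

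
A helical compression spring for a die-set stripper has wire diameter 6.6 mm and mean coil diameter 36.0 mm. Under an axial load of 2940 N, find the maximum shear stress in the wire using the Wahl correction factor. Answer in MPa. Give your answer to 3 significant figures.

Spring index C = D/d = 36.0/6.6 = 5.4545
K_W = (4C−1)/(4C−4) + 0.615/C = 20.818/17.818 + 0.1127 = 1.2811
τ₀ = 8FD/(πd³) = 8·2940·36.0/(π·6.6³) = 846720/903.2 = 937.47 MPa
τ_max = K·τ₀ = 1.2811 × 937.47 = 1201 MPa

1200 MPa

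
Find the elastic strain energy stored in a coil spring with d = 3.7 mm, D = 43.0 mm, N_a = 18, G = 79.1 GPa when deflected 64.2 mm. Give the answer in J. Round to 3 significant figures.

2.67 J

k = Gd⁴/(8D³N_a) = (79.1×10³)(3.7⁴)/(8·43.0³·18) = 1.2948 N/mm
U = ½kδ² = 0.5 × 1.2948 × 64.2² = 2668.4 N·mm = 2.6684 J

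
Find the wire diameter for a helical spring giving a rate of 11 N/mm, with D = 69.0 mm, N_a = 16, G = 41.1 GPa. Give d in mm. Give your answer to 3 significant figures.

d = (8D³N_a·k / G)^(1/4) = (8·69.0³·16·11 / (41.1×10³))^0.25
  = (11254)^0.25 = 10.2998 mm

10.3 mm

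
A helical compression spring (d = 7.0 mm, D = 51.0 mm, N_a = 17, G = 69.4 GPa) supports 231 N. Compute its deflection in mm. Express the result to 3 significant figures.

k = Gd⁴/(8D³N_a) = (69.4×10³)(7.0⁴)/(8·51.0³·17) = 9.2364 N/mm
δ = F/k = 231 / 9.2364 = 25.01 mm

25.0 mm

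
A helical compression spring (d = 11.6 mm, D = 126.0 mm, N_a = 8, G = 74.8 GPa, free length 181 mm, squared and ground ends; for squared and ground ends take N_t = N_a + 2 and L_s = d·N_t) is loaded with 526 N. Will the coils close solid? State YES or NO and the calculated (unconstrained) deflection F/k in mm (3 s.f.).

NO, δ = 49.7 mm

k = Gd⁴/(8D³N_a) = (74.8×10³)(11.6⁴)/(8·126.0³·8) = 10.579 N/mm
N_t = 10; L_s = 11.6·10 = 116 mm; δ_solid = L₀ − L_s = 181 − 116 = 65 mm
δ = F/k = 526/10.579 = 49.721 mm
δ < δ_solid → spring does not go solid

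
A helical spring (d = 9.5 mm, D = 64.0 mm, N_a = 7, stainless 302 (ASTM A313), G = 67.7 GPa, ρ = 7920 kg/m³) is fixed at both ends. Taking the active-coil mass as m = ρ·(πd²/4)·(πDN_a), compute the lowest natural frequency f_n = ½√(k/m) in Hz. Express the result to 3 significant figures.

109 Hz

k = Gd⁴/(8D³N_a) = (67.7×10³)(9.5⁴)/(8·64.0³·7) = 37.563 N/mm = 37563 N/m
Wire length L = πDN_a = π·64.0·7 = 1407.4 mm
m = ρ·(πd²/4)·L = 7920 × 70.882×10⁻⁶ m² × 1.4074 m = 0.79011 kg
f_n = ½√(k/m) = 0.5·√(37563/0.79011) = 0.5·√(47541) = 109.02 Hz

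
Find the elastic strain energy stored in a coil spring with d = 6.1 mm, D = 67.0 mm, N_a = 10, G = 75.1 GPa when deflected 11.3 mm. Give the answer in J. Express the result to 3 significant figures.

0.276 J

k = Gd⁴/(8D³N_a) = (75.1×10³)(6.1⁴)/(8·67.0³·10) = 4.3216 N/mm
U = ½kδ² = 0.5 × 4.3216 × 11.3² = 275.91 N·mm = 0.27591 J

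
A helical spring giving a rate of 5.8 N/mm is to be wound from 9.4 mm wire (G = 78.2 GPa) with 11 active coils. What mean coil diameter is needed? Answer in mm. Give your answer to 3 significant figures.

106 mm

D = (Gd⁴/(8N_a·k))^(1/3) = (78.2×10³·9.4⁴/(8·11·5.8))^(1/3)
  = (1.19621e+06)^(1/3) = 106.1539 mm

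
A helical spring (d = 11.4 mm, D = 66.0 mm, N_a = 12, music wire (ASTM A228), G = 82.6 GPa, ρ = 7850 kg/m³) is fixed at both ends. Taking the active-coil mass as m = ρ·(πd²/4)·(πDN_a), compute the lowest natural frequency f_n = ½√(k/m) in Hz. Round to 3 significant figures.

79.6 Hz

k = Gd⁴/(8D³N_a) = (82.6×10³)(11.4⁴)/(8·66.0³·12) = 50.547 N/mm = 50547 N/m
Wire length L = πDN_a = π·66.0·12 = 2488.1 mm
m = ρ·(πd²/4)·L = 7850 × 102.07×10⁻⁶ m² × 2.4881 m = 1.9936 kg
f_n = ½√(k/m) = 0.5·√(50547/1.9936) = 0.5·√(25354) = 79.615 Hz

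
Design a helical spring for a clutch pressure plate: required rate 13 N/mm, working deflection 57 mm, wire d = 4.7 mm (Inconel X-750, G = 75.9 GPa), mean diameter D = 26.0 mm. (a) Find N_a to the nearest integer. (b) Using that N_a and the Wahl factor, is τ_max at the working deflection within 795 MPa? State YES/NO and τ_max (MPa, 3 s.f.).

(a) 20 coils; (b) YES, τ_max = 611 MPa

N_a = Gd⁴/(8D³k) = (75.9×10³)(4.7⁴)/(8·26.0³·13) = 20.26 → N_a = 20
Actual rate k = Gd⁴/(8D³·20) = 13.17 N/mm
Working load F = kδ = 13.17·57 = 750.7 N
C = 26.0/4.7 = 5.5319; K_W = (4C−1)/(4C−4)+0.615/C = 1.2767
τ_max = K_W·8FD/(πd³) = 1.2767·478.73 = 611.17 MPa
τ_max ≤ 795 MPa → acceptable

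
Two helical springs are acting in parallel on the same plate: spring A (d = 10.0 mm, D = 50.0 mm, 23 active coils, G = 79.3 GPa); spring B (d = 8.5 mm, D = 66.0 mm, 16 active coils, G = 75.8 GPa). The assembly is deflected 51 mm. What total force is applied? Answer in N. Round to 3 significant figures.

k_A = Gd⁴/(8D³N_a) = (79.3×10³)(10.0⁴)/(8·50.0³·23) = 34.478 N/mm
k_B = Gd⁴/(8D³N_a) = (75.8×10³)(8.5⁴)/(8·66.0³·16) = 10.752 N/mm
Parallel: k_eq = 34.478 + 10.752 = 45.231 N/mm
F = k_eq·δ = 45.231·51 = 2306.8 N

2310 N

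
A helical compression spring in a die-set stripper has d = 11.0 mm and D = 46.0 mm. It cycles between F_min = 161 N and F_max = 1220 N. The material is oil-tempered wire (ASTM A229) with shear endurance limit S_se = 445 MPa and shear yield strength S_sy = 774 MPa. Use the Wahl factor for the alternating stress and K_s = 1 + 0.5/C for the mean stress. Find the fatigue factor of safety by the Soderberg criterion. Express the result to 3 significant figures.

4.30

C = D/d = 46.0/11.0 = 4.1818; K_W = (4C−1)/(4C−4)+0.615/C = 1.3828; K_s = 1+0.5/C = 1.1196
F_a = (F_max−F_min)/2 = 529.5 N; F_m = (F_max+F_min)/2 = 690.5 N
τ_a = K_W·8F_aD/(πd³) = 1.3828 × 46.6 = 64.438 MPa
τ_m = K_s·8F_mD/(πd³) = 1.1196 × 60.769 = 68.035 MPa
Soderberg: 1/n_f = τ_a/S_se + τ_m/S_sy = 64.438/445 + 68.035/774 = 0.14480 + 0.08790 = 0.2327
n_f = 1/0.2327 = 4.297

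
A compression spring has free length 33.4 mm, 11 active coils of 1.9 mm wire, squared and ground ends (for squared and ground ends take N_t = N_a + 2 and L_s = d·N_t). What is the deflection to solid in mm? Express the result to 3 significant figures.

N_t = 13; L_s = 1.9·13 = 24.7 mm
δ_solid = L₀ − L_s = 33.4 − 24.7 = 8.7 mm

8.70 mm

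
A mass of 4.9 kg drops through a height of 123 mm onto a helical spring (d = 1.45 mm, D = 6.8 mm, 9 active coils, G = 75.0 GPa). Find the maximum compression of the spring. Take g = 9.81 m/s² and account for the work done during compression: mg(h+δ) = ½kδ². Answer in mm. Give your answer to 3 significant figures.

31.9 mm

k = Gd⁴/(8D³N_a) = (75.0×10³)(1.45⁴)/(8·6.8³·9) = 14.644 N/mm
W = mg = 4.9 × 9.81 = 48.069 N
½kδ² − Wδ − Wh = 0 → δ = (W + √(W² + 2kWh))/k
δ = (48.069 + √(2310.6 + 173171))/14.644 = (48.069 + 418.9)/14.644 = 31.887 mm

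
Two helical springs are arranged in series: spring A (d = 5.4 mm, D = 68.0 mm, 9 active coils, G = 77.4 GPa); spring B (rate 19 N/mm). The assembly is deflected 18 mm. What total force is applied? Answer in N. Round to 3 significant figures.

45.4 N

k_A = Gd⁴/(8D³N_a) = (77.4×10³)(5.4⁴)/(8·68.0³·9) = 2.9071 N/mm
Series: 1/k_eq = 1/2.9071 + 1/19 = 0.39662; k_eq = 2.5213 N/mm
F = k_eq·δ = 2.5213·18 = 45.384 N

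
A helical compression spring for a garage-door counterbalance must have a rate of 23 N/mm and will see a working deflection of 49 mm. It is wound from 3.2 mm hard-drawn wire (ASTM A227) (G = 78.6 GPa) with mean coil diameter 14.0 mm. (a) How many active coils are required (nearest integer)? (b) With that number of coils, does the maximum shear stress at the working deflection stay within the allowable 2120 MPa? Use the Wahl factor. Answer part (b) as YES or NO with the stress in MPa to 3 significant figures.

N_a = Gd⁴/(8D³k) = (78.6×10³)(3.2⁴)/(8·14.0³·23) = 16.32 → N_a = 16
Actual rate k = Gd⁴/(8D³·16) = 23.465 N/mm
Working load F = kδ = 23.465·49 = 1149.8 N
C = 14.0/3.2 = 4.3750; K_W = (4C−1)/(4C−4)+0.615/C = 1.3628
τ_max = K_W·8FD/(πd³) = 1.3628·1251 = 1704.8 MPa
τ_max ≤ 2120 MPa → acceptable

(a) 16 coils; (b) YES, τ_max = 1700 MPa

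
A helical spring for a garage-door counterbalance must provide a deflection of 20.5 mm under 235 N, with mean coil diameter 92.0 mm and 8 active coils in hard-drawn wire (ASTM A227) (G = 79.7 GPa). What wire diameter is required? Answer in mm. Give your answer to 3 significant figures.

9.20 mm

Required rate k = F/δ = 235/20.5 = 11.463 N/mm
d = (8D³N_a·k / G)^(1/4) = (8·92.0³·8·11.463 / (79.7×10³))^0.25
  = (7168)^0.25 = 9.2013 mm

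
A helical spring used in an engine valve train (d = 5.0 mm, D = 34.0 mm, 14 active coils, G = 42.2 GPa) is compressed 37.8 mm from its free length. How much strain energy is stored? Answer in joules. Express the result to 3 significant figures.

4.28 J

k = Gd⁴/(8D³N_a) = (42.2×10³)(5.0⁴)/(8·34.0³·14) = 5.9915 N/mm
U = ½kδ² = 0.5 × 5.9915 × 37.8² = 4280.5 N·mm = 4.2805 J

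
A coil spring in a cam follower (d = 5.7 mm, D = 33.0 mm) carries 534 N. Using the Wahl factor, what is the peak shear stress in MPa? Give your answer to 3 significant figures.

306 MPa

Spring index C = D/d = 33.0/5.7 = 5.7895
K_W = (4C−1)/(4C−4) + 0.615/C = 22.158/19.158 + 0.1062 = 1.2628
τ₀ = 8FD/(πd³) = 8·534·33.0/(π·5.7³) = 140976/581.8 = 242.31 MPa
τ_max = K·τ₀ = 1.2628 × 242.31 = 305.99 MPa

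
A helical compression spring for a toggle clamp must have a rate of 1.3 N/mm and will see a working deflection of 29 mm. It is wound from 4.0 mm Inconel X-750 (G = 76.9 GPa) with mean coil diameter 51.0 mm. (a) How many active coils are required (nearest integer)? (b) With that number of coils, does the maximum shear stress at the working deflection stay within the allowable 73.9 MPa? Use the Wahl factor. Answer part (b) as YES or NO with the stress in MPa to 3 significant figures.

N_a = Gd⁴/(8D³k) = (76.9×10³)(4.0⁴)/(8·51.0³·1.3) = 14.27 → N_a = 14
Actual rate k = Gd⁴/(8D³·14) = 1.3251 N/mm
Working load F = kδ = 1.3251·29 = 38.427 N
C = 51.0/4.0 = 12.7500; K_W = (4C−1)/(4C−4)+0.615/C = 1.1121
τ_max = K_W·8FD/(πd³) = 1.1121·77.977 = 86.715 MPa
τ_max > 73.9 MPa → exceeds allowable

(a) 14 coils; (b) NO, τ_max = 86.7 MPa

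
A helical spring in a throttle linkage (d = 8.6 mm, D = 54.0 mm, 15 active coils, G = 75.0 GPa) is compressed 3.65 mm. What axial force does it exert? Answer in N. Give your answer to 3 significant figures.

79.2 N

k = Gd⁴/(8D³N_a) = (75.0×10³)(8.6⁴)/(8·54.0³·15) = 21.712 N/mm
F = k·δ = 21.712 × 3.65 = 79.247 N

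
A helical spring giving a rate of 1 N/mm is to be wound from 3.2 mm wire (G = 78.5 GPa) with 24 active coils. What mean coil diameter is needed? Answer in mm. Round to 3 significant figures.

D = (Gd⁴/(8N_a·k))^(1/3) = (78.5×10³·3.2⁴/(8·24·1))^(1/3)
  = (42871.5)^(1/3) = 34.9990 mm

35.0 mm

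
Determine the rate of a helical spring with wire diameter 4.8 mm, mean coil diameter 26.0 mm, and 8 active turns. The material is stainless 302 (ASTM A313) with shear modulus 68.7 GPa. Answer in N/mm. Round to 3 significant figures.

k = Gd⁴/(8D³N_a) = (68.7×10³ × 4.8⁴) / (8 × 26.0³ × 8)
  = 3.64688e+07 / 1.12486e+06 = 32.421 N/mm

32.4 N/mm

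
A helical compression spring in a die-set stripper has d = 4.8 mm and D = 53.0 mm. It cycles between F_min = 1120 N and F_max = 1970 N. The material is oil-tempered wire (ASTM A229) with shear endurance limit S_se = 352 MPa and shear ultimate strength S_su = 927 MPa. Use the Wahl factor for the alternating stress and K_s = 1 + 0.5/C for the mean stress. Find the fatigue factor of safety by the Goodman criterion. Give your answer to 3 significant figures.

C = D/d = 53.0/4.8 = 11.0417; K_W = (4C−1)/(4C−4)+0.615/C = 1.1304; K_s = 1+0.5/C = 1.0453
F_a = (F_max−F_min)/2 = 425 N; F_m = (F_max+F_min)/2 = 1545 N
τ_a = K_W·8F_aD/(πd³) = 1.1304 × 518.66 = 586.28 MPa
τ_m = K_s·8F_mD/(πd³) = 1.0453 × 1885.5 = 1970.9 MPa
Goodman: 1/n_f = τ_a/S_se + τ_m/S_su = 586.28/352 + 1970.9/927 = 1.66558 + 2.12606 = 3.7916
n_f = 1/3.7916 = 0.2637

0.264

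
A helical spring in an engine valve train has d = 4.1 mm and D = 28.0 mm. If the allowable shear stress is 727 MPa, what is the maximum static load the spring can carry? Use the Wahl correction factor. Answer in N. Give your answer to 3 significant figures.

C = D/d = 28.0/4.1 = 6.8293
K_W = (4C−1)/(4C−4) + 0.615/C = 26.317/23.317 + 0.0901 = 1.2187
τ_max = K·8FD/(πd³) → F_max = τ_allow·πd³/(8DK)
F_max = 727·π·4.1³/(8·28.0·1.2187) = 1.5741e+05/272.99 = 576.61 N

577 N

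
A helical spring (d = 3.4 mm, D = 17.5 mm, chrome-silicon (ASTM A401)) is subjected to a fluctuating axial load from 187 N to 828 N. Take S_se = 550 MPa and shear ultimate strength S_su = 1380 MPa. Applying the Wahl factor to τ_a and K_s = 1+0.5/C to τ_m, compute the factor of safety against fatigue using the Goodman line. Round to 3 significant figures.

0.760

C = D/d = 17.5/3.4 = 5.1471; K_W = (4C−1)/(4C−4)+0.615/C = 1.3003; K_s = 1+0.5/C = 1.0971
F_a = (F_max−F_min)/2 = 320.5 N; F_m = (F_max+F_min)/2 = 507.5 N
τ_a = K_W·8F_aD/(πd³) = 1.3003 × 363.39 = 472.53 MPa
τ_m = K_s·8F_mD/(πd³) = 1.0971 × 575.41 = 631.31 MPa
Goodman: 1/n_f = τ_a/S_se + τ_m/S_su = 472.53/550 + 631.31/1380 = 0.85914 + 0.45747 = 1.3166
n_f = 1/1.3166 = 0.7595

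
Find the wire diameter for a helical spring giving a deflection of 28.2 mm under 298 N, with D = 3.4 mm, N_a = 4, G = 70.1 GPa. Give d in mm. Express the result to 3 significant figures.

0.660 mm

Required rate k = F/δ = 298/28.2 = 10.567 N/mm
d = (8D³N_a·k / G)^(1/4) = (8·3.4³·4·10.567 / (70.1×10³))^0.25
  = (0.1896)^0.25 = 0.6599 mm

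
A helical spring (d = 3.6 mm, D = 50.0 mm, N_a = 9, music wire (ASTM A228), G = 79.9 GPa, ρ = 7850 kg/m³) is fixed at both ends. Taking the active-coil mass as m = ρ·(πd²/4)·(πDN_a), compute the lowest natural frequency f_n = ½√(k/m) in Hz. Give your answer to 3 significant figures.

57.4 Hz

k = Gd⁴/(8D³N_a) = (79.9×10³)(3.6⁴)/(8·50.0³·9) = 1.4911 N/mm = 1491.1 N/m
Wire length L = πDN_a = π·50.0·9 = 1413.7 mm
m = ρ·(πd²/4)·L = 7850 × 10.179×10⁻⁶ m² × 1.4137 m = 0.11296 kg
f_n = ½√(k/m) = 0.5·√(1491.1/0.11296) = 0.5·√(13200) = 57.447 Hz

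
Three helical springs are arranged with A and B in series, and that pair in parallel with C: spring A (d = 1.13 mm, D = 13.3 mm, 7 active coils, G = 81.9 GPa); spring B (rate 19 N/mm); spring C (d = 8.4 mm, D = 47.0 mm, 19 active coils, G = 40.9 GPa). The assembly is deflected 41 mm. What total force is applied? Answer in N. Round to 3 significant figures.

568 N

k_A = Gd⁴/(8D³N_a) = (81.9×10³)(1.13⁴)/(8·13.3³·7) = 1.0136 N/mm
k_C = Gd⁴/(8D³N_a) = (40.9×10³)(8.4⁴)/(8·47.0³·19) = 12.903 N/mm
Springs A,B series: k_AB = 1/(1/1.0136+1/19) = 0.96224 N/mm; parallel with C: k_eq = 0.96224+12.903 = 13.866 N/mm
F = k_eq·δ = 13.866·41 = 568.49 N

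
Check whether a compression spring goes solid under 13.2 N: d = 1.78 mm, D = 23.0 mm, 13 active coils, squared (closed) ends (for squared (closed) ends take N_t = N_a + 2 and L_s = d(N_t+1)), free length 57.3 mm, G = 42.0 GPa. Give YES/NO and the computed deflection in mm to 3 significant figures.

k = Gd⁴/(8D³N_a) = (42.0×10³)(1.78⁴)/(8·23.0³·13) = 0.33321 N/mm
N_t = 15; L_s = 1.78·16 = 28.48 mm; δ_solid = L₀ − L_s = 57.3 − 28.48 = 28.82 mm
δ = F/k = 13.2/0.33321 = 39.615 mm
δ ≥ δ_solid → spring goes solid

YES, δ = 39.6 mm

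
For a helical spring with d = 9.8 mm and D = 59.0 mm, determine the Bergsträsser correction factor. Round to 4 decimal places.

C = D/d = 59.0/9.8 = 6.0204
K_B = (4C+2)/(4C−3) = 26.082/21.082 = 1.2372

1.2372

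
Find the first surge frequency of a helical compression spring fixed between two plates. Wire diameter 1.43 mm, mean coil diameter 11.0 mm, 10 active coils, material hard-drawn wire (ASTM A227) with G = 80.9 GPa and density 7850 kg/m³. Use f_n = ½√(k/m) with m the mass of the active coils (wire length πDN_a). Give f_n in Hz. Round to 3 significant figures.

k = Gd⁴/(8D³N_a) = (80.9×10³)(1.43⁴)/(8·11.0³·10) = 3.1771 N/mm = 3177.1 N/m
Wire length L = πDN_a = π·11.0·10 = 345.58 mm
m = ρ·(πd²/4)·L = 7850 × 1.6061×10⁻⁶ m² × 0.34558 m = 0.0043569 kg
f_n = ½√(k/m) = 0.5·√(3177.1/0.0043569) = 0.5·√(7.2921e+05) = 426.97 Hz

427 Hz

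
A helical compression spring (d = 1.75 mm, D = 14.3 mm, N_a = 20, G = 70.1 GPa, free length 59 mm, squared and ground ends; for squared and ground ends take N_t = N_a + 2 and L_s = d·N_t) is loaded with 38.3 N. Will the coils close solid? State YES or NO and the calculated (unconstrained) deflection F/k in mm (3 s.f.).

k = Gd⁴/(8D³N_a) = (70.1×10³)(1.75⁴)/(8·14.3³·20) = 1.4052 N/mm
N_t = 22; L_s = 1.75·22 = 38.5 mm; δ_solid = L₀ − L_s = 59 − 38.5 = 20.5 mm
δ = F/k = 38.3/1.4052 = 27.256 mm
δ ≥ δ_solid → spring goes solid

YES, δ = 27.3 mm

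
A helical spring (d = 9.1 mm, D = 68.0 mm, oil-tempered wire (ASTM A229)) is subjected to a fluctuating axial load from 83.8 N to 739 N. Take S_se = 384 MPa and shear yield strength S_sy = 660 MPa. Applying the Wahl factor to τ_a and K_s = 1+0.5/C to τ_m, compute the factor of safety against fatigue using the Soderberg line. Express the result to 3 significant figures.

2.58

C = D/d = 68.0/9.1 = 7.4725; K_W = (4C−1)/(4C−4)+0.615/C = 1.1982; K_s = 1+0.5/C = 1.0669
F_a = (F_max−F_min)/2 = 327.6 N; F_m = (F_max+F_min)/2 = 411.4 N
τ_a = K_W·8F_aD/(πd³) = 1.1982 × 75.278 = 90.196 MPa
τ_m = K_s·8F_mD/(πd³) = 1.0669 × 94.534 = 100.86 MPa
Soderberg: 1/n_f = τ_a/S_se + τ_m/S_sy = 90.196/384 + 100.86/660 = 0.23489 + 0.15282 = 0.3877
n_f = 1/0.3877 = 2.579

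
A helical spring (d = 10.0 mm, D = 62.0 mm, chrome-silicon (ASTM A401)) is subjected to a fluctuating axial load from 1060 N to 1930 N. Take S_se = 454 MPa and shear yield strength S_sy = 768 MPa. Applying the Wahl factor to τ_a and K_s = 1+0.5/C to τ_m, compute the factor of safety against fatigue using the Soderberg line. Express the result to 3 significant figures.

1.92

C = D/d = 62.0/10.0 = 6.2000; K_W = (4C−1)/(4C−4)+0.615/C = 1.2434; K_s = 1+0.5/C = 1.0806
F_a = (F_max−F_min)/2 = 435 N; F_m = (F_max+F_min)/2 = 1495 N
τ_a = K_W·8F_aD/(πd³) = 1.2434 × 68.679 = 85.397 MPa
τ_m = K_s·8F_mD/(πd³) = 1.0806 × 236.03 = 255.07 MPa
Soderberg: 1/n_f = τ_a/S_se + τ_m/S_sy = 85.397/454 + 255.07/768 = 0.18810 + 0.33212 = 0.52022
n_f = 1/0.52022 = 1.922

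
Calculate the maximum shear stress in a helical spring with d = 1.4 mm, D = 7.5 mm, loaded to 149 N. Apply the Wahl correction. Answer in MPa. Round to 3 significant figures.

Spring index C = D/d = 7.5/1.4 = 5.3571
K_W = (4C−1)/(4C−4) + 0.615/C = 20.429/17.429 + 0.1148 = 1.2869
τ₀ = 8FD/(πd³) = 8·149·7.5/(π·1.4³) = 8940/8.6205 = 1037.1 MPa
τ_max = K·τ₀ = 1.2869 × 1037.1 = 1334.6 MPa

1330 MPa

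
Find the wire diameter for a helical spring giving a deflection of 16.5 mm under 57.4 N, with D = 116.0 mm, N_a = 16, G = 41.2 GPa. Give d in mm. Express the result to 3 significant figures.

Required rate k = F/δ = 57.4/16.5 = 3.4788 N/mm
d = (8D³N_a·k / G)^(1/4) = (8·116.0³·16·3.4788 / (41.2×10³))^0.25
  = (16870)^0.25 = 11.3967 mm

11.4 mm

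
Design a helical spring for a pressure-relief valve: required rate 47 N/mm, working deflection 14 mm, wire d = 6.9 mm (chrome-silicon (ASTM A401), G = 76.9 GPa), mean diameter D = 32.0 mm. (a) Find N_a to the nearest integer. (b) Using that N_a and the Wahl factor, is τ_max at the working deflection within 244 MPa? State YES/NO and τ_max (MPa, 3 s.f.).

N_a = Gd⁴/(8D³k) = (76.9×10³)(6.9⁴)/(8·32.0³·47) = 14.15 → N_a = 14
Actual rate k = Gd⁴/(8D³·14) = 47.496 N/mm
Working load F = kδ = 47.496·14 = 664.94 N
C = 32.0/6.9 = 4.6377; K_W = (4C−1)/(4C−4)+0.615/C = 1.3388
τ_max = K_W·8FD/(πd³) = 1.3388·164.94 = 220.82 MPa
τ_max ≤ 244 MPa → acceptable

(a) 14 coils; (b) YES, τ_max = 221 MPa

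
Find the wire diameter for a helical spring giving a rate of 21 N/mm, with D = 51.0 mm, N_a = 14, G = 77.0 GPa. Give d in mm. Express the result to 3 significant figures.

d = (8D³N_a·k / G)^(1/4) = (8·51.0³·14·21 / (77.0×10³))^0.25
  = (4051.9)^0.25 = 7.9784 mm

7.98 mm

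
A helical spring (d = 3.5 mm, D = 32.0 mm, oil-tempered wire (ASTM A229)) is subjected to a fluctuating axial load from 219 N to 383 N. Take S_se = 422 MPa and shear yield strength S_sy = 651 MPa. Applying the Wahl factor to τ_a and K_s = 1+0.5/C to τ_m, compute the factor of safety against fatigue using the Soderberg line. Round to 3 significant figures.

0.738

C = D/d = 32.0/3.5 = 9.1429; K_W = (4C−1)/(4C−4)+0.615/C = 1.1594; K_s = 1+0.5/C = 1.0547
F_a = (F_max−F_min)/2 = 82 N; F_m = (F_max+F_min)/2 = 301 N
τ_a = K_W·8F_aD/(πd³) = 1.1594 × 155.85 = 180.69 MPa
τ_m = K_s·8F_mD/(πd³) = 1.0547 × 572.07 = 603.36 MPa
Soderberg: 1/n_f = τ_a/S_se + τ_m/S_sy = 180.69/422 + 603.36/651 = 0.42816 + 0.92682 = 1.355
n_f = 1/1.355 = 0.738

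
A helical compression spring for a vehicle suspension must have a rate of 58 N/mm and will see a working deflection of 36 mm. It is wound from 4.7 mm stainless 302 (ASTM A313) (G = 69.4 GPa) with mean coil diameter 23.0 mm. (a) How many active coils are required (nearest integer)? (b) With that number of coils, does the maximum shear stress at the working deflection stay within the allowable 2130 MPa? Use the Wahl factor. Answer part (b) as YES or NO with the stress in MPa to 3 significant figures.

N_a = Gd⁴/(8D³k) = (69.4×10³)(4.7⁴)/(8·23.0³·58) = 5.999 → N_a = 6
Actual rate k = Gd⁴/(8D³·6) = 57.986 N/mm
Working load F = kδ = 57.986·36 = 2087.5 N
C = 23.0/4.7 = 4.8936; K_W = (4C−1)/(4C−4)+0.615/C = 1.3183
τ_max = K_W·8FD/(πd³) = 1.3183·1177.6 = 1552.4 MPa
τ_max ≤ 2130 MPa → acceptable

(a) 6 coils; (b) YES, τ_max = 1550 MPa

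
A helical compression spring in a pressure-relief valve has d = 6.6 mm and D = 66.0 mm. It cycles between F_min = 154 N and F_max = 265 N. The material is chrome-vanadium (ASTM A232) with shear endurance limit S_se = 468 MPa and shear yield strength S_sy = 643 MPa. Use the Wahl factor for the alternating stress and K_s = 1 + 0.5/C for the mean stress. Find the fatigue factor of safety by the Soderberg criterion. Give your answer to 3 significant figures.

C = D/d = 66.0/6.6 = 10.0000; K_W = (4C−1)/(4C−4)+0.615/C = 1.1448; K_s = 1+0.5/C = 1.0500
F_a = (F_max−F_min)/2 = 55.5 N; F_m = (F_max+F_min)/2 = 209.5 N
τ_a = K_W·8F_aD/(πd³) = 1.1448 × 32.445 = 37.144 MPa
τ_m = K_s·8F_mD/(πd³) = 1.0500 × 122.47 = 128.6 MPa
Soderberg: 1/n_f = τ_a/S_se + τ_m/S_sy = 37.144/468 + 128.6/643 = 0.07937 + 0.19999 = 0.27936
n_f = 1/0.27936 = 3.58

3.58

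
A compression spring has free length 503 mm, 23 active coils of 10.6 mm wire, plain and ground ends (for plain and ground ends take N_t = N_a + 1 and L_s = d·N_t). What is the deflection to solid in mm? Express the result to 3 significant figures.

249 mm

N_t = 24; L_s = 10.6·24 = 254.4 mm
δ_solid = L₀ − L_s = 503 − 254.4 = 248.6 mm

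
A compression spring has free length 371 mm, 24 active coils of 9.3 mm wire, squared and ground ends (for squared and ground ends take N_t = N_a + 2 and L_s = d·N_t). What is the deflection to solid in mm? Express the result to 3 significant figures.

N_t = 26; L_s = 9.3·26 = 241.8 mm
δ_solid = L₀ − L_s = 371 − 241.8 = 129.2 mm

129 mm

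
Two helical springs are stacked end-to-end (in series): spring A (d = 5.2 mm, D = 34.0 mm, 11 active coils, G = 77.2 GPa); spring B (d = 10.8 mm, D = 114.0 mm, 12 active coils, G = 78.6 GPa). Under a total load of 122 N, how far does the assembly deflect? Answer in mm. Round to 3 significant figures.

k_A = Gd⁴/(8D³N_a) = (77.2×10³)(5.2⁴)/(8·34.0³·11) = 16.32 N/mm
k_B = Gd⁴/(8D³N_a) = (78.6×10³)(10.8⁴)/(8·114.0³·12) = 7.5185 N/mm
Series: 1/k_eq = 1/16.32 + 1/7.5185 = 0.19428; k_eq = 5.1472 N/mm
δ = F/k_eq = 122/5.1472 = 23.702 mm

23.7 mm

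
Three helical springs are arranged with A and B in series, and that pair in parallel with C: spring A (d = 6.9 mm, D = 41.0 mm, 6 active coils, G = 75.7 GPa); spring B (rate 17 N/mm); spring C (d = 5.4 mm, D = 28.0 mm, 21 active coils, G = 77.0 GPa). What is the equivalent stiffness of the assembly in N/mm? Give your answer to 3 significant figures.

k_A = Gd⁴/(8D³N_a) = (75.7×10³)(6.9⁴)/(8·41.0³·6) = 51.868 N/mm
k_C = Gd⁴/(8D³N_a) = (77.0×10³)(5.4⁴)/(8·28.0³·21) = 17.753 N/mm
Springs A,B series: k_AB = 1/(1/51.868+1/17) = 12.804 N/mm; parallel with C: k_eq = 12.804+17.753 = 30.557 N/mm

30.6 N/mm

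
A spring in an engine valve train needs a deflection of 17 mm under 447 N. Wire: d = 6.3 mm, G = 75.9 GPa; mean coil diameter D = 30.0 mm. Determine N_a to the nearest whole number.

Required rate k = F/δ = 447/17 = 26.294 N/mm
N_a = Gd⁴/(8D³k) = (75.9×10³ × 6.3⁴)/(8 × 30.0³ × 26.294)
    = 1.19565e+08 / 5.67953e+06 = 21.05 → 21 coils

21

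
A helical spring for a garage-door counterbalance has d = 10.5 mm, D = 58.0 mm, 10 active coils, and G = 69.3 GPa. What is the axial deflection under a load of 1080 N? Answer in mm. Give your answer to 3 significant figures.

20.0 mm

k = Gd⁴/(8D³N_a) = (69.3×10³)(10.5⁴)/(8·58.0³·10) = 53.966 N/mm
δ = F/k = 1080 / 53.966 = 20.013 mm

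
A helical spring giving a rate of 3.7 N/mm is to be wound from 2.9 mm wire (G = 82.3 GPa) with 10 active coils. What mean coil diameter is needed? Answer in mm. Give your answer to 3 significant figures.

D = (Gd⁴/(8N_a·k))^(1/3) = (82.3×10³·2.9⁴/(8·10·3.7))^(1/3)
  = (19665.3)^(1/3) = 26.9919 mm

27.0 mm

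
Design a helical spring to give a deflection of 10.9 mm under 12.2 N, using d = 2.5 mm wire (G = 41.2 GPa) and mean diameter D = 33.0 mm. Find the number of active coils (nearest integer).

Required rate k = F/δ = 12.2/10.9 = 1.1193 N/mm
N_a = Gd⁴/(8D³k) = (41.2×10³ × 2.5⁴)/(8 × 33.0³ × 1.1193)
    = 1.60938e+06 / 321785 = 5.001 → 5 coils

5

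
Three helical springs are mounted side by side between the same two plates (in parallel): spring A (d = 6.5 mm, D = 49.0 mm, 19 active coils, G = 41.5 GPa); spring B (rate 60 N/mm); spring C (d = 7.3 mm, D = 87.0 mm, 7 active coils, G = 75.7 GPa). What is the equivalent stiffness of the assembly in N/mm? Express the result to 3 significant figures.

k_A = Gd⁴/(8D³N_a) = (41.5×10³)(6.5⁴)/(8·49.0³·19) = 4.1426 N/mm
k_C = Gd⁴/(8D³N_a) = (75.7×10³)(7.3⁴)/(8·87.0³·7) = 5.8296 N/mm
Parallel: k_eq = 4.1426 + 60 + 5.8296 = 69.972 N/mm

70.0 N/mm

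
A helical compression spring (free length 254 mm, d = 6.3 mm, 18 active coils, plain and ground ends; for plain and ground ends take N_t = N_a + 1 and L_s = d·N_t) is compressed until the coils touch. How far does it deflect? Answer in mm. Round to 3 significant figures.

N_t = 19; L_s = 6.3·19 = 119.7 mm
δ_solid = L₀ − L_s = 254 − 119.7 = 134.3 mm

134 mm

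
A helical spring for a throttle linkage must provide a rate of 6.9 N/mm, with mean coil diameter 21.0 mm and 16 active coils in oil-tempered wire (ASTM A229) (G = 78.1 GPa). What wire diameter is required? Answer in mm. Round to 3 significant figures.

3.20 mm

d = (8D³N_a·k / G)^(1/4) = (8·21.0³·16·6.9 / (78.1×10³))^0.25
  = (104.73)^0.25 = 3.1990 mm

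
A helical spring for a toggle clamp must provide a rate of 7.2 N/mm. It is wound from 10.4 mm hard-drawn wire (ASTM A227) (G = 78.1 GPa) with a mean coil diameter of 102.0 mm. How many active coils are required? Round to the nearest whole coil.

N_a = Gd⁴/(8D³k) = (78.1×10³ × 10.4⁴)/(8 × 102.0³ × 7.2)
    = 9.1366e+08 / 6.11256e+07 = 14.95 → 15 coils

15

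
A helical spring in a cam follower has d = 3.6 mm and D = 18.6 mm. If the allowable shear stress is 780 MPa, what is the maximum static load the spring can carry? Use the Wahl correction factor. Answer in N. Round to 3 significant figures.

591 N

C = D/d = 18.6/3.6 = 5.1667
K_W = (4C−1)/(4C−4) + 0.615/C = 19.667/16.667 + 0.1190 = 1.2990
τ_max = K·8FD/(πd³) → F_max = τ_allow·πd³/(8DK)
F_max = 780·π·3.6³/(8·18.6·1.2990) = 1.1433e+05/193.3 = 591.47 N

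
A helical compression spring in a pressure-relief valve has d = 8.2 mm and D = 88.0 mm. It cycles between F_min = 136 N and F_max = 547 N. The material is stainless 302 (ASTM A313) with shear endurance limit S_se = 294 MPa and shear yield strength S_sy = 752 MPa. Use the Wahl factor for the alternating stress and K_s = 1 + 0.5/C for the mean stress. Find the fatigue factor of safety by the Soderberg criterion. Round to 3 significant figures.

C = D/d = 88.0/8.2 = 10.7317; K_W = (4C−1)/(4C−4)+0.615/C = 1.1344; K_s = 1+0.5/C = 1.0466
F_a = (F_max−F_min)/2 = 205.5 N; F_m = (F_max+F_min)/2 = 341.5 N
τ_a = K_W·8F_aD/(πd³) = 1.1344 × 83.52 = 94.744 MPa
τ_m = K_s·8F_mD/(πd³) = 1.0466 × 138.79 = 145.26 MPa
Soderberg: 1/n_f = τ_a/S_se + τ_m/S_sy = 94.744/294 + 145.26/752 = 0.32226 + 0.19317 = 0.51542
n_f = 1/0.51542 = 1.94

1.94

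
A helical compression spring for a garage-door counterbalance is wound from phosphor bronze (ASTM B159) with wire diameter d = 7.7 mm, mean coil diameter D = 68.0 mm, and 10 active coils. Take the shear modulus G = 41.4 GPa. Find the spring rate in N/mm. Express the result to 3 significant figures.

5.79 N/mm

k = Gd⁴/(8D³N_a) = (41.4×10³ × 7.7⁴) / (8 × 68.0³ × 10)
  = 1.45534e+08 / 2.51546e+07 = 5.7856 N/mm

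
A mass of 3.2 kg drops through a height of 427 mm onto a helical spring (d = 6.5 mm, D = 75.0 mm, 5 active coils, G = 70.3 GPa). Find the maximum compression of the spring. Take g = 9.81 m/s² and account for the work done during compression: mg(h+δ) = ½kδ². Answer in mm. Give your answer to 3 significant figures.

64.4 mm

k = Gd⁴/(8D³N_a) = (70.3×10³)(6.5⁴)/(8·75.0³·5) = 7.4364 N/mm
W = mg = 3.2 × 9.81 = 31.392 N
½kδ² − Wδ − Wh = 0 → δ = (W + √(W² + 2kWh))/k
δ = (31.392 + √(985.46 + 199362))/7.4364 = (31.392 + 447.6)/7.4364 = 64.412 mm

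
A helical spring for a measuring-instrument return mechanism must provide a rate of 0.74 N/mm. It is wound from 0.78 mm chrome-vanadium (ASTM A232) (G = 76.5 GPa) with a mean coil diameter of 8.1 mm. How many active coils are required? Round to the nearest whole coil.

9

N_a = Gd⁴/(8D³k) = (76.5×10³ × 0.78⁴)/(8 × 8.1³ × 0.74)
    = 28316.5 / 3146.13 = 9 → 9 coils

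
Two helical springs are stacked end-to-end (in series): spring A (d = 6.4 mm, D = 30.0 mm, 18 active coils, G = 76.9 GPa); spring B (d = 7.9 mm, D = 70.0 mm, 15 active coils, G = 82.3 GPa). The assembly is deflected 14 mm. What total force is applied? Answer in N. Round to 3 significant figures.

88.3 N

k_A = Gd⁴/(8D³N_a) = (76.9×10³)(6.4⁴)/(8·30.0³·18) = 33.183 N/mm
k_B = Gd⁴/(8D³N_a) = (82.3×10³)(7.9⁴)/(8·70.0³·15) = 7.7881 N/mm
Series: 1/k_eq = 1/33.183 + 1/7.7881 = 0.15854; k_eq = 6.3077 N/mm
F = k_eq·δ = 6.3077·14 = 88.308 N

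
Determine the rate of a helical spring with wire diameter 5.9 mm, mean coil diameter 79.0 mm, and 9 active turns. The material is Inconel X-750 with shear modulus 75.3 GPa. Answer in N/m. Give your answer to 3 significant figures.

2570 N/m

k = Gd⁴/(8D³N_a) = (75.3×10³ × 5.9⁴) / (8 × 79.0³ × 9)
  = 9.12437e+07 / 3.54988e+07 = 2.5703 N/mm = 2570.3 N/m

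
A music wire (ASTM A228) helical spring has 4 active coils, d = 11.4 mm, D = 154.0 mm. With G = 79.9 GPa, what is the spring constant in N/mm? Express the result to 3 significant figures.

11.5 N/mm

k = Gd⁴/(8D³N_a) = (79.9×10³ × 11.4⁴) / (8 × 154.0³ × 4)
  = 1.34948e+09 / 1.16872e+08 = 11.547 N/mm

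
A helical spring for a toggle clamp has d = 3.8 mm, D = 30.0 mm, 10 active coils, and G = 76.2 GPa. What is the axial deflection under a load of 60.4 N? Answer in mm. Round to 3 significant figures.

8.21 mm

k = Gd⁴/(8D³N_a) = (76.2×10³)(3.8⁴)/(8·30.0³·10) = 7.3559 N/mm
δ = F/k = 60.4 / 7.3559 = 8.2111 mm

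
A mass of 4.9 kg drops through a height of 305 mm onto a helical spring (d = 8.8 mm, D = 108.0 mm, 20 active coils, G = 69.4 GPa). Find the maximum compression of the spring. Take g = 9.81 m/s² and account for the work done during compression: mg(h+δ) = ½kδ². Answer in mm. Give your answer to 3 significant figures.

145 mm

k = Gd⁴/(8D³N_a) = (69.4×10³)(8.8⁴)/(8·108.0³·20) = 2.0649 N/mm
W = mg = 4.9 × 9.81 = 48.069 N
½kδ² − Wδ − Wh = 0 → δ = (W + √(W² + 2kWh))/k
δ = (48.069 + √(2310.6 + 60547.2))/2.0649 = (48.069 + 250.71)/2.0649 = 144.7 mm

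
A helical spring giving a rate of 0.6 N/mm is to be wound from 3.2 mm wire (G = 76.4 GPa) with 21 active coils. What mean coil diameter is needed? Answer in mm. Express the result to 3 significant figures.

D = (Gd⁴/(8N_a·k))^(1/3) = (76.4×10³·3.2⁴/(8·21·0.6))^(1/3)
  = (79475.4)^(1/3) = 42.9943 mm

43.0 mm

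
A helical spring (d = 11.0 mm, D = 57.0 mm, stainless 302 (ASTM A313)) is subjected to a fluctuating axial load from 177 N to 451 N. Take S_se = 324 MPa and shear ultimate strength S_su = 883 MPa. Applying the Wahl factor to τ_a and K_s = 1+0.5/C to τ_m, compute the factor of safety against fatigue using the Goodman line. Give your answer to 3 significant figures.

9.77

C = D/d = 57.0/11.0 = 5.1818; K_W = (4C−1)/(4C−4)+0.615/C = 1.2980; K_s = 1+0.5/C = 1.0965
F_a = (F_max−F_min)/2 = 137 N; F_m = (F_max+F_min)/2 = 314 N
τ_a = K_W·8F_aD/(πd³) = 1.2980 × 14.94 = 19.393 MPa
τ_m = K_s·8F_mD/(πd³) = 1.0965 × 34.243 = 37.547 MPa
Goodman: 1/n_f = τ_a/S_se + τ_m/S_su = 19.393/324 + 37.547/883 = 0.05985 + 0.04252 = 0.10238
n_f = 1/0.10238 = 9.768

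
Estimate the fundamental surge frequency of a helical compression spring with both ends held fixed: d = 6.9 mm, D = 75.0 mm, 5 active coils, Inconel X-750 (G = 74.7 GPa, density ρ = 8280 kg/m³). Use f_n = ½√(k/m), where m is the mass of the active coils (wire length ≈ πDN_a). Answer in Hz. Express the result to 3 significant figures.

82.9 Hz

k = Gd⁴/(8D³N_a) = (74.7×10³)(6.9⁴)/(8·75.0³·5) = 10.034 N/mm = 10034 N/m
Wire length L = πDN_a = π·75.0·5 = 1178.1 mm
m = ρ·(πd²/4)·L = 8280 × 37.393×10⁻⁶ m² × 1.1781 m = 0.36475 kg
f_n = ½√(k/m) = 0.5·√(10034/0.36475) = 0.5·√(27509) = 82.929 Hz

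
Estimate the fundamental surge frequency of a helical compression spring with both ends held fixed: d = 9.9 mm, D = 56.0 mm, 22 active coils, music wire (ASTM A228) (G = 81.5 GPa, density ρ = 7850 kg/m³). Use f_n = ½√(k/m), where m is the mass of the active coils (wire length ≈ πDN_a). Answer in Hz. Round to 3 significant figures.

52.0 Hz

k = Gd⁴/(8D³N_a) = (81.5×10³)(9.9⁴)/(8·56.0³·22) = 25.329 N/mm = 25329 N/m
Wire length L = πDN_a = π·56.0·22 = 3870.4 mm
m = ρ·(πd²/4)·L = 7850 × 76.977×10⁻⁶ m² × 3.8704 m = 2.3388 kg
f_n = ½√(k/m) = 0.5·√(25329/2.3388) = 0.5·√(10830) = 52.034 Hz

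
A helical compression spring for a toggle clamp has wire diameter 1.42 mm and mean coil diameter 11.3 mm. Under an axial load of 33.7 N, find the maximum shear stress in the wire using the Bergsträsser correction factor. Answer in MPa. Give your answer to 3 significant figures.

397 MPa

Spring index C = D/d = 11.3/1.42 = 7.9577
K_B = (4C+2)/(4C−3) = 33.831/28.831 = 1.1734
τ₀ = 8FD/(πd³) = 8·33.7·11.3/(π·1.42³) = 3046.48/8.9953 = 338.68 MPa
τ_max = K·τ₀ = 1.1734 × 338.68 = 397.41 MPa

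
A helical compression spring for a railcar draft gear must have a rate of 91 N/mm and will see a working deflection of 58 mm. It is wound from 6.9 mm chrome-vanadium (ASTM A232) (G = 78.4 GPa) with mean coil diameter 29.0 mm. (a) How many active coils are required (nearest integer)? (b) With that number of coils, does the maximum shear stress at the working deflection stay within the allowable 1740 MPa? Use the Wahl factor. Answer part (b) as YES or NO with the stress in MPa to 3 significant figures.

(a) 10 coils; (b) YES, τ_max = 1640 MPa

N_a = Gd⁴/(8D³k) = (78.4×10³)(6.9⁴)/(8·29.0³·91) = 10.01 → N_a = 10
Actual rate k = Gd⁴/(8D³·10) = 91.081 N/mm
Working load F = kδ = 91.081·58 = 5282.7 N
C = 29.0/6.9 = 4.2029; K_W = (4C−1)/(4C−4)+0.615/C = 1.3805
τ_max = K_W·8FD/(πd³) = 1.3805·1187.5 = 1639.4 MPa
τ_max ≤ 1740 MPa → acceptable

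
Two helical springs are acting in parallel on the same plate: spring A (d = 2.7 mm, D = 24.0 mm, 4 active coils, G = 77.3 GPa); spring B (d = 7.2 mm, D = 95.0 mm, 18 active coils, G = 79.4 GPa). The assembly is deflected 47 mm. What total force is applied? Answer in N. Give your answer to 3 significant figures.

k_A = Gd⁴/(8D³N_a) = (77.3×10³)(2.7⁴)/(8·24.0³·4) = 9.2865 N/mm
k_B = Gd⁴/(8D³N_a) = (79.4×10³)(7.2⁴)/(8·95.0³·18) = 1.7283 N/mm
Parallel: k_eq = 9.2865 + 1.7283 = 11.015 N/mm
F = k_eq·δ = 11.015·47 = 517.69 N

518 N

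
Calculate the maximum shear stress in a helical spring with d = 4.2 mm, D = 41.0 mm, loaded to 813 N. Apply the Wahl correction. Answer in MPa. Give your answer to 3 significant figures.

1320 MPa

Spring index C = D/d = 41.0/4.2 = 9.7619
K_W = (4C−1)/(4C−4) + 0.615/C = 38.048/35.048 + 0.0630 = 1.1486
τ₀ = 8FD/(πd³) = 8·813·41.0/(π·4.2³) = 266664/232.75 = 1145.7 MPa
τ_max = K·τ₀ = 1.1486 × 1145.7 = 1315.9 MPa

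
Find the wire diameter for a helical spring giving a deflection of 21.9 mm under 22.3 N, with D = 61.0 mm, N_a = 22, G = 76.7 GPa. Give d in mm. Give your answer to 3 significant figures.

Required rate k = F/δ = 22.3/21.9 = 1.0183 N/mm
d = (8D³N_a·k / G)^(1/4) = (8·61.0³·22·1.0183 / (76.7×10³))^0.25
  = (530.36)^0.25 = 4.7989 mm

4.80 mm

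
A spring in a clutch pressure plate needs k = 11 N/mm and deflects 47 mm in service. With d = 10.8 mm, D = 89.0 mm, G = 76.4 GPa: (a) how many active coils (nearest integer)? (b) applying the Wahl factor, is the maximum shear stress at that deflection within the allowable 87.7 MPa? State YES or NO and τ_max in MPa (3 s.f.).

N_a = Gd⁴/(8D³k) = (76.4×10³)(10.8⁴)/(8·89.0³·11) = 16.75 → N_a = 17
Actual rate k = Gd⁴/(8D³·17) = 10.841 N/mm
Working load F = kδ = 10.841·47 = 509.54 N
C = 89.0/10.8 = 8.2407; K_W = (4C−1)/(4C−4)+0.615/C = 1.1782
τ_max = K_W·8FD/(πd³) = 1.1782·91.672 = 108.01 MPa
τ_max > 87.7 MPa → exceeds allowable

(a) 17 coils; (b) NO, τ_max = 108 MPa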